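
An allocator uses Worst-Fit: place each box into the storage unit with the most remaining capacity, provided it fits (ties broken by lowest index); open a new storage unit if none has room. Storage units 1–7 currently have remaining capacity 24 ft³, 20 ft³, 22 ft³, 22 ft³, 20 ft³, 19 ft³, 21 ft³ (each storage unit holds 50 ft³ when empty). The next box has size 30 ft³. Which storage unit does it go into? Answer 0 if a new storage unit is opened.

No storage unit has ≥ 30 ft³ free, so a new storage unit is opened.

0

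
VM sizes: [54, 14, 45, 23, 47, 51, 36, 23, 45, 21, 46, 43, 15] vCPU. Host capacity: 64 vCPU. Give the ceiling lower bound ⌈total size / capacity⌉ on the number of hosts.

Total size = 54 + 14 + 45 + 23 + 47 + 51 + 36 + 23 + 45 + 21 + 46 + 43 + 15 = 463 vCPU.
⌈463 / 64⌉ = 8.

8 hosts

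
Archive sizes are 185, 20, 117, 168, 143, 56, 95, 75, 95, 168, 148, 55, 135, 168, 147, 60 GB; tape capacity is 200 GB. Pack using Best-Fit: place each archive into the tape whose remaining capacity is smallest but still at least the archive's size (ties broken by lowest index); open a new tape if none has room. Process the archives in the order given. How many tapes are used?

Put 185 GB in tape 1; 15 GB remain.
Put 20 GB in tape 2; 180 GB remain.
Put 117 GB in tape 2; 63 GB remain.
Put 168 GB in tape 3; 32 GB remain.
Put 143 GB in tape 4; 57 GB remain.
Put 56 GB in tape 4; 1 GB remain.
Put 95 GB in tape 5; 105 GB remain.
Put 75 GB in tape 5; 30 GB remain.
Put 95 GB in tape 6; 105 GB remain.
Put 168 GB in tape 7; 32 GB remain.
Put 148 GB in tape 8; 52 GB remain.
Put 55 GB in tape 2; 8 GB remain.
Put 135 GB in tape 9; 65 GB remain.
Put 168 GB in tape 10; 32 GB remain.
Put 147 GB in tape 11; 53 GB remain.
Put 60 GB in tape 9; 5 GB remain.

11 tapes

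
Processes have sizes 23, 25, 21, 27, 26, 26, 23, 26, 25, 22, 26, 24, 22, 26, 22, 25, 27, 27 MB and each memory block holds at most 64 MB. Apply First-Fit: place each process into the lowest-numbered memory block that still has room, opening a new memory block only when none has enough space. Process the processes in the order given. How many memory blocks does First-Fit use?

9

memory block 1: place 23 MB, 41 MB left
memory block 1: place 25 MB, 16 MB left
memory block 2: place 21 MB, 43 MB left
memory block 2: place 27 MB, 16 MB left
memory block 3: place 26 MB, 38 MB left
memory block 3: place 26 MB, 12 MB left
memory block 4: place 23 MB, 41 MB left
memory block 4: place 26 MB, 15 MB left
memory block 5: place 25 MB, 39 MB left
memory block 5: place 22 MB, 17 MB left
memory block 6: place 26 MB, 38 MB left
memory block 6: place 24 MB, 14 MB left
memory block 7: place 22 MB, 42 MB left
memory block 7: place 26 MB, 16 MB left
memory block 8: place 22 MB, 42 MB left
memory block 8: place 25 MB, 17 MB left
memory block 9: place 27 MB, 37 MB left
memory block 9: place 27 MB, 10 MB left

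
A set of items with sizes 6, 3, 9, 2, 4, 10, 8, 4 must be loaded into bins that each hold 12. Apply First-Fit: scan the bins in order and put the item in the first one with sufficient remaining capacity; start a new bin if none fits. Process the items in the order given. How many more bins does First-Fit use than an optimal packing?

1

First-Fit: [6,3,2] [9] [4,8] [10] [4] → 5 bins.
Total size 46; any packing needs at least ⌈46/12⌉ = 4 bins.
An optimal packing achieves that bound: [10,2] [9,3] [8,4] [6,4] → 4 bins.
Excess: 5 − 4 = 1.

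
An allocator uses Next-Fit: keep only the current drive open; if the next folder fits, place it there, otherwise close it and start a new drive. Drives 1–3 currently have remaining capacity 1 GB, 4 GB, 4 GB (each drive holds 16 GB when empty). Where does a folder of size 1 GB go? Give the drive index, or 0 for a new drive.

3

Next-Fit only looks at drive 3, which has 4 GB free.
1 GB fits there.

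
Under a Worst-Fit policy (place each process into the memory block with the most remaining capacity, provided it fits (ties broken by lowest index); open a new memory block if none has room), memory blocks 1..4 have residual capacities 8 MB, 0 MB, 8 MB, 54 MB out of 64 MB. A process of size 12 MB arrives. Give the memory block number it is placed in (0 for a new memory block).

Memory blocks with room: memory block 4 (54 MB).
Most room is memory block 4 with 54 MB free.

4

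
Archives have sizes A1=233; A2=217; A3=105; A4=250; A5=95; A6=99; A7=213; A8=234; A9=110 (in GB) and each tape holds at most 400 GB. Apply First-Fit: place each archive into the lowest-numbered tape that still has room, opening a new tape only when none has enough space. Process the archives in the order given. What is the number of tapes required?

A1 (233 GB) → tape 1 (remaining 167 GB)
A2 (217 GB) → tape 2 (remaining 183 GB)
A3 (105 GB) → tape 1 (remaining 62 GB)
A4 (250 GB) → tape 3 (remaining 150 GB)
A5 (95 GB) → tape 2 (remaining 88 GB)
A6 (99 GB) → tape 3 (remaining 51 GB)
A7 (213 GB) → tape 4 (remaining 187 GB)
A8 (234 GB) → tape 5 (remaining 166 GB)
A9 (110 GB) → tape 4 (remaining 77 GB)

5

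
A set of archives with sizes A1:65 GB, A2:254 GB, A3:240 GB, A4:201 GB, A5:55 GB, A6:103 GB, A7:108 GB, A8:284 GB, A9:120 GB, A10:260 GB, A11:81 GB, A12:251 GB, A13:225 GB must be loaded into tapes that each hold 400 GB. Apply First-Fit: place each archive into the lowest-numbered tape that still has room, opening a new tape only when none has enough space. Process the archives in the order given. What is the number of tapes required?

A1 (65 GB) → tape 1 (remaining 335 GB)
A2 (254 GB) → tape 1 (remaining 81 GB)
A3 (240 GB) → tape 2 (remaining 160 GB)
A4 (201 GB) → tape 3 (remaining 199 GB)
A5 (55 GB) → tape 1 (remaining 26 GB)
A6 (103 GB) → tape 2 (remaining 57 GB)
A7 (108 GB) → tape 3 (remaining 91 GB)
A8 (284 GB) → tape 4 (remaining 116 GB)
A9 (120 GB) → tape 5 (remaining 280 GB)
A10 (260 GB) → tape 5 (remaining 20 GB)
A11 (81 GB) → tape 3 (remaining 10 GB)
A12 (251 GB) → tape 6 (remaining 149 GB)
A13 (225 GB) → tape 7 (remaining 175 GB)
Final tapes: [65,254,55] [240,103] [201,108,81] [284] [120,260] [251] [225].

7 tapes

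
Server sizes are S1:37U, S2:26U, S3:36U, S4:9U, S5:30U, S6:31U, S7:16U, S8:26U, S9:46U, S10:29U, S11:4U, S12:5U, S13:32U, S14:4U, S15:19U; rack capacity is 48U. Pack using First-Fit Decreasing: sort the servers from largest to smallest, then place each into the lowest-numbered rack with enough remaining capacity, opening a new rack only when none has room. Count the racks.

Sorted descending: 46, 37, 36, 32, 31, 30, 29, 26, 26, 19, 16, 9, 5, 4, 4.
Put 46U in rack 1; 2U remain.
Put 37U in rack 2; 11U remain.
Put 36U in rack 3; 12U remain.
Put 32U in rack 4; 16U remain.
Put 31U in rack 5; 17U remain.
Put 30U in rack 6; 18U remain.
Put 29U in rack 7; 19U remain.
Put 26U in rack 8; 22U remain.
Put 26U in rack 9; 22U remain.
Put 19U in rack 7; 0U remain.
Put 16U in rack 4; 0U remain.
Put 9U in rack 2; 2U remain.
Put 5U in rack 3; 7U remain.
Put 4U in rack 3; 3U remain.
Put 4U in rack 5; 13U remain.

9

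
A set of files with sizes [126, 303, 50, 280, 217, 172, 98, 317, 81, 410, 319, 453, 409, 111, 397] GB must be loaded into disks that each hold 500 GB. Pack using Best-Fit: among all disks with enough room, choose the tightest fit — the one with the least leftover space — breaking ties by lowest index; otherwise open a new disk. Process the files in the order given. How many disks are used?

disk 1: place 126 GB, 374 GB left
disk 1: place 303 GB, 71 GB left
disk 1: place 50 GB, 21 GB left
disk 2: place 280 GB, 220 GB left
disk 2: place 217 GB, 3 GB left
disk 3: place 172 GB, 328 GB left
disk 3: place 98 GB, 230 GB left
disk 4: place 317 GB, 183 GB left
disk 4: place 81 GB, 102 GB left
disk 5: place 410 GB, 90 GB left
disk 6: place 319 GB, 181 GB left
disk 7: place 453 GB, 47 GB left
disk 8: place 409 GB, 91 GB left
disk 6: place 111 GB, 70 GB left
disk 9: place 397 GB, 103 GB left
Final disks: [126,303,50] [280,217] [172,98] [317,81] [410] [319,111] [453] [409] [397].

9 disks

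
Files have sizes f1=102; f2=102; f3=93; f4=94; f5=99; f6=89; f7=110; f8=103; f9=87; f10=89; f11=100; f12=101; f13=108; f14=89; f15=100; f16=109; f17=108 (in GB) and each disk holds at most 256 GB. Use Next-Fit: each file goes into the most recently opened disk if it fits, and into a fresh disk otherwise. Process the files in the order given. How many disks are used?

Put f1 (102 GB) in disk 1; 154 GB remain.
Put f2 (102 GB) in disk 1; 52 GB remain.
Put f3 (93 GB) in disk 2; 163 GB remain.
Put f4 (94 GB) in disk 2; 69 GB remain.
Put f5 (99 GB) in disk 3; 157 GB remain.
Put f6 (89 GB) in disk 3; 68 GB remain.
Put f7 (110 GB) in disk 4; 146 GB remain.
Put f8 (103 GB) in disk 4; 43 GB remain.
Put f9 (87 GB) in disk 5; 169 GB remain.
Put f10 (89 GB) in disk 5; 80 GB remain.
Put f11 (100 GB) in disk 6; 156 GB remain.
Put f12 (101 GB) in disk 6; 55 GB remain.
Put f13 (108 GB) in disk 7; 148 GB remain.
Put f14 (89 GB) in disk 7; 59 GB remain.
Put f15 (100 GB) in disk 8; 156 GB remain.
Put f16 (109 GB) in disk 8; 47 GB remain.
Put f17 (108 GB) in disk 9; 148 GB remain.

9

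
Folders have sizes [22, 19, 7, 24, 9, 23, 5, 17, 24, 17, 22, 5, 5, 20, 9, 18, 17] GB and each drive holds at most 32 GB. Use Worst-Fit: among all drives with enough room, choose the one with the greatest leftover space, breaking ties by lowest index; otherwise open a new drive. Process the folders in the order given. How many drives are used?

11

Put 22 GB in drive 1; 10 GB remain.
Put 19 GB in drive 2; 13 GB remain.
Put 7 GB in drive 2; 6 GB remain.
Put 24 GB in drive 3; 8 GB remain.
Put 9 GB in drive 1; 1 GB remain.
Put 23 GB in drive 4; 9 GB remain.
Put 5 GB in drive 4; 4 GB remain.
Put 17 GB in drive 5; 15 GB remain.
Put 24 GB in drive 6; 8 GB remain.
Put 17 GB in drive 7; 15 GB remain.
Put 22 GB in drive 8; 10 GB remain.
Put 5 GB in drive 5; 10 GB remain.
Put 5 GB in drive 7; 10 GB remain.
Put 20 GB in drive 9; 12 GB remain.
Put 9 GB in drive 9; 3 GB remain.
Put 18 GB in drive 10; 14 GB remain.
Put 17 GB in drive 11; 15 GB remain.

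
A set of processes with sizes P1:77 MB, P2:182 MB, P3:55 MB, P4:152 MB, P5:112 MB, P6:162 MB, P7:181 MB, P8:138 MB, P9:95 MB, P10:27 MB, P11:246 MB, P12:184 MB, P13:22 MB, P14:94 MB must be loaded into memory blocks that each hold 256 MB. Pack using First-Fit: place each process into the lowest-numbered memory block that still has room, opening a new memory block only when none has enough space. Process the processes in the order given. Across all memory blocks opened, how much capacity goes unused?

321

P1 (77 MB) → memory block 1 (remaining 179 MB)
P2 (182 MB) → memory block 2 (remaining 74 MB)
P3 (55 MB) → memory block 1 (remaining 124 MB)
P4 (152 MB) → memory block 3 (remaining 104 MB)
P5 (112 MB) → memory block 1 (remaining 12 MB)
P6 (162 MB) → memory block 4 (remaining 94 MB)
P7 (181 MB) → memory block 5 (remaining 75 MB)
P8 (138 MB) → memory block 6 (remaining 118 MB)
P9 (95 MB) → memory block 3 (remaining 9 MB)
P10 (27 MB) → memory block 2 (remaining 47 MB)
P11 (246 MB) → memory block 7 (remaining 10 MB)
P12 (184 MB) → memory block 8 (remaining 72 MB)
P13 (22 MB) → memory block 2 (remaining 25 MB)
P14 (94 MB) → memory block 4 (remaining 0 MB)
8 memory blocks × 256 MB = 2048 MB; used 1727 MB; unused 321 MB.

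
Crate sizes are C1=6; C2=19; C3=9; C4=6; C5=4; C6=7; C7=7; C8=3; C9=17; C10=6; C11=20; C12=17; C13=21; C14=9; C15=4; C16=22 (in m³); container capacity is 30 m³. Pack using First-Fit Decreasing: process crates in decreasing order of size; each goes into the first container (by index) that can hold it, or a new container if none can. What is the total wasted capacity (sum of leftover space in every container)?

Sorted descending: 22, 21, 20, 19, 17, 17, 9, 9, 7, 7, 6, 6, 6, 4, 4, 3.
Put 22 m³ in container 1; 8 m³ remain.
Put 21 m³ in container 2; 9 m³ remain.
Put 20 m³ in container 3; 10 m³ remain.
Put 19 m³ in container 4; 11 m³ remain.
Put 17 m³ in container 5; 13 m³ remain.
Put 17 m³ in container 6; 13 m³ remain.
Put 9 m³ in container 2; 0 m³ remain.
Put 9 m³ in container 3; 1 m³ remain.
Put 7 m³ in container 1; 1 m³ remain.
Put 7 m³ in container 4; 4 m³ remain.
Put 6 m³ in container 5; 7 m³ remain.
Put 6 m³ in container 5; 1 m³ remain.
Put 6 m³ in container 6; 7 m³ remain.
Put 4 m³ in container 4; 0 m³ remain.
Put 4 m³ in container 6; 3 m³ remain.
Put 3 m³ in container 6; 0 m³ remain.
6 containers × 30 m³ = 180 m³; used 177 m³; unused 3 m³.

3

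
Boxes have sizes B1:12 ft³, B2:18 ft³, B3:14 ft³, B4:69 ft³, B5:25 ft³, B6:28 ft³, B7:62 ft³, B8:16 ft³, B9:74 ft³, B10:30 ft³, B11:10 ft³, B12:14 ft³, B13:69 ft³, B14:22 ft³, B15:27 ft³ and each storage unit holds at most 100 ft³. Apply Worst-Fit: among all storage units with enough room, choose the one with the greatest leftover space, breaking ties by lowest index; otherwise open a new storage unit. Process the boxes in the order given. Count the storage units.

Put B1 (12 ft³) in storage unit 1; 88 ft³ remain.
Put B2 (18 ft³) in storage unit 1; 70 ft³ remain.
Put B3 (14 ft³) in storage unit 1; 56 ft³ remain.
Put B4 (69 ft³) in storage unit 2; 31 ft³ remain.
Put B5 (25 ft³) in storage unit 1; 31 ft³ remain.
Put B6 (28 ft³) in storage unit 1; 3 ft³ remain.
Put B7 (62 ft³) in storage unit 3; 38 ft³ remain.
Put B8 (16 ft³) in storage unit 3; 22 ft³ remain.
Put B9 (74 ft³) in storage unit 4; 26 ft³ remain.
Put B10 (30 ft³) in storage unit 2; 1 ft³ remain.
Put B11 (10 ft³) in storage unit 4; 16 ft³ remain.
Put B12 (14 ft³) in storage unit 3; 8 ft³ remain.
Put B13 (69 ft³) in storage unit 5; 31 ft³ remain.
Put B14 (22 ft³) in storage unit 5; 9 ft³ remain.
Put B15 (27 ft³) in storage unit 6; 73 ft³ remain.

6 storage units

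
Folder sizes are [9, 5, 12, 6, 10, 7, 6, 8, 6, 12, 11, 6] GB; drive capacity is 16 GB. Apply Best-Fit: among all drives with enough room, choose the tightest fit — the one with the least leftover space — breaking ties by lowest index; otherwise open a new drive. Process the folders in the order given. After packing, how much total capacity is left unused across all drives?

30

9 GB → drive 1 (remaining 7 GB)
5 GB → drive 1 (remaining 2 GB)
12 GB → drive 2 (remaining 4 GB)
6 GB → drive 3 (remaining 10 GB)
10 GB → drive 3 (remaining 0 GB)
7 GB → drive 4 (remaining 9 GB)
6 GB → drive 4 (remaining 3 GB)
8 GB → drive 5 (remaining 8 GB)
6 GB → drive 5 (remaining 2 GB)
12 GB → drive 6 (remaining 4 GB)
11 GB → drive 7 (remaining 5 GB)
6 GB → drive 8 (remaining 10 GB)
8 drives × 16 GB = 128 GB; used 98 GB; unused 30 GB.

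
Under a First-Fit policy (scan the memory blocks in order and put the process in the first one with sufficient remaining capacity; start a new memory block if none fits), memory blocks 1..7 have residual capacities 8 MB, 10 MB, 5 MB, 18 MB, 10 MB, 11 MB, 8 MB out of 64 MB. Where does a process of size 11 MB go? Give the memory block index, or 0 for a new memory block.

Memory blocks with room: memory block 4 (18 MB), memory block 6 (11 MB).
The first with room is memory block 4.

4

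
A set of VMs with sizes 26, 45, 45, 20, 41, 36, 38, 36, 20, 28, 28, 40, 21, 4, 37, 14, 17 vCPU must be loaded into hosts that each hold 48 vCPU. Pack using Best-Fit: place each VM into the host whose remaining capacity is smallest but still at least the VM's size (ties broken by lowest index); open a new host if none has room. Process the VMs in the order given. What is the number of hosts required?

12 hosts

Put 26 vCPU in host 1; 22 vCPU remain.
Put 45 vCPU in host 2; 3 vCPU remain.
Put 45 vCPU in host 3; 3 vCPU remain.
Put 20 vCPU in host 1; 2 vCPU remain.
Put 41 vCPU in host 4; 7 vCPU remain.
Put 36 vCPU in host 5; 12 vCPU remain.
Put 38 vCPU in host 6; 10 vCPU remain.
Put 36 vCPU in host 7; 12 vCPU remain.
Put 20 vCPU in host 8; 28 vCPU remain.
Put 28 vCPU in host 8; 0 vCPU remain.
Put 28 vCPU in host 9; 20 vCPU remain.
Put 40 vCPU in host 10; 8 vCPU remain.
Put 21 vCPU in host 11; 27 vCPU remain.
Put 4 vCPU in host 4; 3 vCPU remain.
Put 37 vCPU in host 12; 11 vCPU remain.
Put 14 vCPU in host 9; 6 vCPU remain.
Put 17 vCPU in host 11; 10 vCPU remain.
Final hosts: [26,20] [45] [45] [41,4] [36] [38] [36] [20,28] [28,14] [40] [21,17] [37].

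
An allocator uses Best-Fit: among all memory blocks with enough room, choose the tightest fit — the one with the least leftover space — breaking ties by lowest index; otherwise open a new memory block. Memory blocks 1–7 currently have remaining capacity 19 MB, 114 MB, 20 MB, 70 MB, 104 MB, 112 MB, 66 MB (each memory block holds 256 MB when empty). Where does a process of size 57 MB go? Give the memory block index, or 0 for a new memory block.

7

Memory blocks with room: memory block 2 (114 MB), memory block 4 (70 MB), memory block 5 (104 MB), memory block 6 (112 MB), memory block 7 (66 MB).
Tightest fit is memory block 7 with 66 MB free.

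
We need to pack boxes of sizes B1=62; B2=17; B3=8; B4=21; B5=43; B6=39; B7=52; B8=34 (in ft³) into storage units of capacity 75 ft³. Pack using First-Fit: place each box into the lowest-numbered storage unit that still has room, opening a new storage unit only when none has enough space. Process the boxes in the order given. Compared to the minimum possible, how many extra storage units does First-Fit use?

1

First-Fit: [62,8] [17,21,34] [43] [39] [52] → 5 storage units.
Total size 276 ft³; any packing needs at least ⌈276/75⌉ = 4 storage units.
An optimal packing achieves that bound: [62,8] [52,21] [43,17] [39,34] → 4 storage units.
Excess: 5 − 4 = 1.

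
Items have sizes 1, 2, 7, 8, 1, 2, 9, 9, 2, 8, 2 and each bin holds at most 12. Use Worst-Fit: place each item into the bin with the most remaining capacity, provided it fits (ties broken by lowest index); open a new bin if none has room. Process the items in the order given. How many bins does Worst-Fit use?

5

Put 1 in bin 1; 11 remain.
Put 2 in bin 1; 9 remain.
Put 7 in bin 1; 2 remain.
Put 8 in bin 2; 4 remain.
Put 1 in bin 2; 3 remain.
Put 2 in bin 2; 1 remain.
Put 9 in bin 3; 3 remain.
Put 9 in bin 4; 3 remain.
Put 2 in bin 3; 1 remain.
Put 8 in bin 5; 4 remain.
Put 2 in bin 5; 2 remain.
Final bins: [1,2,7] [8,1,2] [9,2] [9] [8,2].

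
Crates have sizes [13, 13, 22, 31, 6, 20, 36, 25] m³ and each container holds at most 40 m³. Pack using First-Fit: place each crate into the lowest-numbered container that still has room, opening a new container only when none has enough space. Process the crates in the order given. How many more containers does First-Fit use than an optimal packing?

First-Fit: [13,13,6] [22] [31] [20] [36] [25] → 6 containers.
Total size 166 m³; any packing needs at least ⌈166/40⌉ = 5 containers.
An optimal packing achieves that bound: [36] [31,6] [25,13] [22,13] [20] → 5 containers.
Excess: 6 − 5 = 1.

1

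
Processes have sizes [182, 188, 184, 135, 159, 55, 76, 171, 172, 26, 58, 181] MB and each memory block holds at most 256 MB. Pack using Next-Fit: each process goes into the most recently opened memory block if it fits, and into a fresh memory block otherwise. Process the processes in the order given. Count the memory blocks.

8 memory blocks

182 MB → memory block 1 (remaining 74 MB)
188 MB → memory block 2 (remaining 68 MB)
184 MB → memory block 3 (remaining 72 MB)
135 MB → memory block 4 (remaining 121 MB)
159 MB → memory block 5 (remaining 97 MB)
55 MB → memory block 5 (remaining 42 MB)
76 MB → memory block 6 (remaining 180 MB)
171 MB → memory block 6 (remaining 9 MB)
172 MB → memory block 7 (remaining 84 MB)
26 MB → memory block 7 (remaining 58 MB)
58 MB → memory block 7 (remaining 0 MB)
181 MB → memory block 8 (remaining 75 MB)
Final memory blocks: [182] [188] [184] [135] [159,55] [76,171] [172,26,58] [181].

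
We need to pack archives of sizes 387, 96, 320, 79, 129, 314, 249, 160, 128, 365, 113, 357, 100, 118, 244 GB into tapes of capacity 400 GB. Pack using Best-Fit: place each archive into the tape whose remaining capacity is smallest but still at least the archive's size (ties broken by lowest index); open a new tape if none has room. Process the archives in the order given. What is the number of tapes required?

9

Put 387 GB in tape 1; 13 GB remain.
Put 96 GB in tape 2; 304 GB remain.
Put 320 GB in tape 3; 80 GB remain.
Put 79 GB in tape 3; 1 GB remain.
Put 129 GB in tape 2; 175 GB remain.
Put 314 GB in tape 4; 86 GB remain.
Put 249 GB in tape 5; 151 GB remain.
Put 160 GB in tape 2; 15 GB remain.
Put 128 GB in tape 5; 23 GB remain.
Put 365 GB in tape 6; 35 GB remain.
Put 113 GB in tape 7; 287 GB remain.
Put 357 GB in tape 8; 43 GB remain.
Put 100 GB in tape 7; 187 GB remain.
Put 118 GB in tape 7; 69 GB remain.
Put 244 GB in tape 9; 156 GB remain.
Final tapes: [387] [96,129,160] [320,79] [314] [249,128] [365] [113,100,118] [357] [244].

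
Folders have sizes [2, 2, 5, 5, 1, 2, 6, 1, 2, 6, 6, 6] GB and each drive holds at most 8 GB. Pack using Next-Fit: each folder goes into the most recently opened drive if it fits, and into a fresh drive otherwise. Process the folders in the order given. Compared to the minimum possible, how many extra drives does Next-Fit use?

1

Next-Fit: [2,2] [5] [5,1,2] [6,1] [2,6] [6] [6] → 7 drives.
Total size 44 GB; any packing needs at least ⌈44/8⌉ = 6 drives.
An optimal packing achieves that bound: [6,2] [6,2] [6,2] [6,2] [5,1,1] [5] → 6 drives.
Excess: 7 − 6 = 1.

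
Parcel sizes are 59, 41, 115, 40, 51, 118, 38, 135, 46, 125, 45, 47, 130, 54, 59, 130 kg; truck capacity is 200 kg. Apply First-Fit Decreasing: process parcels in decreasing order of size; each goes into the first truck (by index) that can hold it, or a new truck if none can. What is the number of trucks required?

7 trucks

Sorted descending: 135, 130, 130, 125, 118, 115, 59, 59, 54, 51, 47, 46, 45, 41, 40, 38.
Put 135 kg in truck 1; 65 kg remain.
Put 130 kg in truck 2; 70 kg remain.
Put 130 kg in truck 3; 70 kg remain.
Put 125 kg in truck 4; 75 kg remain.
Put 118 kg in truck 5; 82 kg remain.
Put 115 kg in truck 6; 85 kg remain.
Put 59 kg in truck 1; 6 kg remain.
Put 59 kg in truck 2; 11 kg remain.
Put 54 kg in truck 3; 16 kg remain.
Put 51 kg in truck 4; 24 kg remain.
Put 47 kg in truck 5; 35 kg remain.
Put 46 kg in truck 6; 39 kg remain.
Put 45 kg in truck 7; 155 kg remain.
Put 41 kg in truck 7; 114 kg remain.
Put 40 kg in truck 7; 74 kg remain.
Put 38 kg in truck 6; 1 kg remain.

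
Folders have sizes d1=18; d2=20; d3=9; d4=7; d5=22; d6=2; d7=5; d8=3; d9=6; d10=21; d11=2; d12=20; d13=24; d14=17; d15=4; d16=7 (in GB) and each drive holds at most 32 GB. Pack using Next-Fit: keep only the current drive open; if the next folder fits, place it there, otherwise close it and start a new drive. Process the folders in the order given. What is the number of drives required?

Put d1 (18 GB) in drive 1; 14 GB remain.
Put d2 (20 GB) in drive 2; 12 GB remain.
Put d3 (9 GB) in drive 2; 3 GB remain.
Put d4 (7 GB) in drive 3; 25 GB remain.
Put d5 (22 GB) in drive 3; 3 GB remain.
Put d6 (2 GB) in drive 3; 1 GB remain.
Put d7 (5 GB) in drive 4; 27 GB remain.
Put d8 (3 GB) in drive 4; 24 GB remain.
Put d9 (6 GB) in drive 4; 18 GB remain.
Put d10 (21 GB) in drive 5; 11 GB remain.
Put d11 (2 GB) in drive 5; 9 GB remain.
Put d12 (20 GB) in drive 6; 12 GB remain.
Put d13 (24 GB) in drive 7; 8 GB remain.
Put d14 (17 GB) in drive 8; 15 GB remain.
Put d15 (4 GB) in drive 8; 11 GB remain.
Put d16 (7 GB) in drive 8; 4 GB remain.

8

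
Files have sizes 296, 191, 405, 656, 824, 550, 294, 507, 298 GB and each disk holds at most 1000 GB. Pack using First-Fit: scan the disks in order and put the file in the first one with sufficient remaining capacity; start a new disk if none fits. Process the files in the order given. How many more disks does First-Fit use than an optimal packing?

First-Fit: [296,191,405] [656,294] [824] [550,298] [507] → 5 disks.
Total size 4021 GB; any packing needs at least ⌈4021/1000⌉ = 5 disks.
So 5 is already optimal.

0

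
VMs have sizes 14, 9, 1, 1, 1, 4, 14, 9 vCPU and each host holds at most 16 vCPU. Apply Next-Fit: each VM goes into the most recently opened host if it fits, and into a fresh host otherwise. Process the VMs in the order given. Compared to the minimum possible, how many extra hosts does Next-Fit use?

0

Next-Fit: [14] [9,1,1,1,4] [14] [9] → 4 hosts.
Total size 53 vCPU; any packing needs at least ⌈53/16⌉ = 4 hosts.
So 4 is already optimal.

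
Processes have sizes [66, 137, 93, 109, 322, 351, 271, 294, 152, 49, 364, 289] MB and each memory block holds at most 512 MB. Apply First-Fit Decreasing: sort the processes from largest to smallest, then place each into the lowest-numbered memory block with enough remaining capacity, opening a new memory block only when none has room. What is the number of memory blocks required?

Sorted descending: 364, 351, 322, 294, 289, 271, 152, 137, 109, 93, 66, 49.
memory block 1: place 364 MB, 148 MB left
memory block 2: place 351 MB, 161 MB left
memory block 3: place 322 MB, 190 MB left
memory block 4: place 294 MB, 218 MB left
memory block 5: place 289 MB, 223 MB left
memory block 6: place 271 MB, 241 MB left
memory block 2: place 152 MB, 9 MB left
memory block 1: place 137 MB, 11 MB left
memory block 3: place 109 MB, 81 MB left
memory block 4: place 93 MB, 125 MB left
memory block 3: place 66 MB, 15 MB left
memory block 4: place 49 MB, 76 MB left

6 memory blocks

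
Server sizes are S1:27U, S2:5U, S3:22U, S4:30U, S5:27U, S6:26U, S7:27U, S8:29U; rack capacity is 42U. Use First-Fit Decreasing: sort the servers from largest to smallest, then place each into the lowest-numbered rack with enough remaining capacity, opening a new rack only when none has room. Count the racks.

7 racks

Sorted descending: 30, 29, 27, 27, 27, 26, 22, 5.
30U → rack 1 (remaining 12U)
29U → rack 2 (remaining 13U)
27U → rack 3 (remaining 15U)
27U → rack 4 (remaining 15U)
27U → rack 5 (remaining 15U)
26U → rack 6 (remaining 16U)
22U → rack 7 (remaining 20U)
5U → rack 1 (remaining 7U)
Final racks: [30,5] [29] [27] [27] [27] [26] [22].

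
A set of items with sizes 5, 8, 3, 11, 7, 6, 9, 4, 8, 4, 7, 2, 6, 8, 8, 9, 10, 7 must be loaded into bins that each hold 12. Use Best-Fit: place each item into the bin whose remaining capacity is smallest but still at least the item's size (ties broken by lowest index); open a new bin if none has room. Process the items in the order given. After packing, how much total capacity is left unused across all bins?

34

bin 1: place 5, 7 left
bin 2: place 8, 4 left
bin 2: place 3, 1 left
bin 3: place 11, 1 left
bin 1: place 7, 0 left
bin 4: place 6, 6 left
bin 5: place 9, 3 left
bin 4: place 4, 2 left
bin 6: place 8, 4 left
bin 6: place 4, 0 left
bin 7: place 7, 5 left
bin 4: place 2, 0 left
bin 8: place 6, 6 left
bin 9: place 8, 4 left
bin 10: place 8, 4 left
bin 11: place 9, 3 left
bin 12: place 10, 2 left
bin 13: place 7, 5 left
13 bins × 12 = 156; used 122; unused 34.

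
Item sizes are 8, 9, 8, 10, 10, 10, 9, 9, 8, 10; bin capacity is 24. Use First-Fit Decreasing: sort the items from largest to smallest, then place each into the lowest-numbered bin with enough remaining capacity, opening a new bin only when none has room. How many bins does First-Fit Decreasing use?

Sorted descending: 10, 10, 10, 10, 9, 9, 9, 8, 8, 8.
bin 1: place 10, 14 left
bin 1: place 10, 4 left
bin 2: place 10, 14 left
bin 2: place 10, 4 left
bin 3: place 9, 15 left
bin 3: place 9, 6 left
bin 4: place 9, 15 left
bin 4: place 8, 7 left
bin 5: place 8, 16 left
bin 5: place 8, 8 left
Final bins: [10,10] [10,10] [9,9] [9,8] [8,8].

5 bins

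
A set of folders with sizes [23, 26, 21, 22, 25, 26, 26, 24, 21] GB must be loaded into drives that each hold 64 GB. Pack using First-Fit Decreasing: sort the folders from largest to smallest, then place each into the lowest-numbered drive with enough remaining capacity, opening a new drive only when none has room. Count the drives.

4

Sorted descending: 26, 26, 26, 25, 24, 23, 22, 21, 21.
26 GB → drive 1 (remaining 38 GB)
26 GB → drive 1 (remaining 12 GB)
26 GB → drive 2 (remaining 38 GB)
25 GB → drive 2 (remaining 13 GB)
24 GB → drive 3 (remaining 40 GB)
23 GB → drive 3 (remaining 17 GB)
22 GB → drive 4 (remaining 42 GB)
21 GB → drive 4 (remaining 21 GB)
21 GB → drive 4 (remaining 0 GB)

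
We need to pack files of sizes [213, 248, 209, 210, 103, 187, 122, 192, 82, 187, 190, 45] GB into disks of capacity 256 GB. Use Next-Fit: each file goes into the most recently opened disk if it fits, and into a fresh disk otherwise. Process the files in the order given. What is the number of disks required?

11

Put 213 GB in disk 1; 43 GB remain.
Put 248 GB in disk 2; 8 GB remain.
Put 209 GB in disk 3; 47 GB remain.
Put 210 GB in disk 4; 46 GB remain.
Put 103 GB in disk 5; 153 GB remain.
Put 187 GB in disk 6; 69 GB remain.
Put 122 GB in disk 7; 134 GB remain.
Put 192 GB in disk 8; 64 GB remain.
Put 82 GB in disk 9; 174 GB remain.
Put 187 GB in disk 10; 69 GB remain.
Put 190 GB in disk 11; 66 GB remain.
Put 45 GB in disk 11; 21 GB remain.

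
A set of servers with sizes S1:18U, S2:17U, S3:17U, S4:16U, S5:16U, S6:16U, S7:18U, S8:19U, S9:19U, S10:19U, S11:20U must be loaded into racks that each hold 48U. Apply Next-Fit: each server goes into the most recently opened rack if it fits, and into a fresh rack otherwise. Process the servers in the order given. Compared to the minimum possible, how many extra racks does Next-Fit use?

1

Next-Fit: [18,17] [17,16] [16,16] [18,19] [19,19] [20] → 6 racks.
Total size 195U; any packing needs at least ⌈195/48⌉ = 5 racks.
An optimal packing achieves that bound: [20,19] [19,19] [18,18] [17,17] [16,16,16] → 5 racks.
Excess: 6 − 5 = 1.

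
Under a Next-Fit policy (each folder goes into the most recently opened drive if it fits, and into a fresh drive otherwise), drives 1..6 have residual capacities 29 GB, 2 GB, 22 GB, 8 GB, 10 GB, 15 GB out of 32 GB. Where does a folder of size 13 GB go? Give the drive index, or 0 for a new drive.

Next-Fit only looks at drive 6, which has 15 GB free.
13 GB fits there.

6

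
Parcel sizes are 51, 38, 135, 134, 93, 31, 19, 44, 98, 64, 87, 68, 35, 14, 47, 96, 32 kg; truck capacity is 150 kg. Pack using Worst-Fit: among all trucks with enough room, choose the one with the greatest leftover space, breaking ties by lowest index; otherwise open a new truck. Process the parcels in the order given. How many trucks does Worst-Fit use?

Put 51 kg in truck 1; 99 kg remain.
Put 38 kg in truck 1; 61 kg remain.
Put 135 kg in truck 2; 15 kg remain.
Put 134 kg in truck 3; 16 kg remain.
Put 93 kg in truck 4; 57 kg remain.
Put 31 kg in truck 1; 30 kg remain.
Put 19 kg in truck 4; 38 kg remain.
Put 44 kg in truck 5; 106 kg remain.
Put 98 kg in truck 5; 8 kg remain.
Put 64 kg in truck 6; 86 kg remain.
Put 87 kg in truck 7; 63 kg remain.
Put 68 kg in truck 6; 18 kg remain.
Put 35 kg in truck 7; 28 kg remain.
Put 14 kg in truck 4; 24 kg remain.
Put 47 kg in truck 8; 103 kg remain.
Put 96 kg in truck 8; 7 kg remain.
Put 32 kg in truck 9; 118 kg remain.

9 trucks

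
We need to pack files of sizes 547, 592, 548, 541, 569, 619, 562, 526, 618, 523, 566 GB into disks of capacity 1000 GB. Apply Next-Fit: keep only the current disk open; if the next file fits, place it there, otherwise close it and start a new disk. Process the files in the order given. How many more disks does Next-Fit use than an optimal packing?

Next-Fit: [547] [592] [548] [541] [569] [619] [562] [526] [618] [523] [566] → 11 disks.
11 files exceed 500 GB (half the capacity), and no two of those can share a disk, so at least 11 disks are needed.
So 11 is already optimal.

0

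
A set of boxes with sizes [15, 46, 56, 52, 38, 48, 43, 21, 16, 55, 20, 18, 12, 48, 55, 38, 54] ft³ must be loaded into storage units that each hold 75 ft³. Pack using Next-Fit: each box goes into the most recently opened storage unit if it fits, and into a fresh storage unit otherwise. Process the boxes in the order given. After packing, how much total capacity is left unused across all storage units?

265

Put 15 ft³ in storage unit 1; 60 ft³ remain.
Put 46 ft³ in storage unit 1; 14 ft³ remain.
Put 56 ft³ in storage unit 2; 19 ft³ remain.
Put 52 ft³ in storage unit 3; 23 ft³ remain.
Put 38 ft³ in storage unit 4; 37 ft³ remain.
Put 48 ft³ in storage unit 5; 27 ft³ remain.
Put 43 ft³ in storage unit 6; 32 ft³ remain.
Put 21 ft³ in storage unit 6; 11 ft³ remain.
Put 16 ft³ in storage unit 7; 59 ft³ remain.
Put 55 ft³ in storage unit 7; 4 ft³ remain.
Put 20 ft³ in storage unit 8; 55 ft³ remain.
Put 18 ft³ in storage unit 8; 37 ft³ remain.
Put 12 ft³ in storage unit 8; 25 ft³ remain.
Put 48 ft³ in storage unit 9; 27 ft³ remain.
Put 55 ft³ in storage unit 10; 20 ft³ remain.
Put 38 ft³ in storage unit 11; 37 ft³ remain.
Put 54 ft³ in storage unit 12; 21 ft³ remain.
12 storage units × 75 ft³ = 900 ft³; used 635 ft³; unused 265 ft³.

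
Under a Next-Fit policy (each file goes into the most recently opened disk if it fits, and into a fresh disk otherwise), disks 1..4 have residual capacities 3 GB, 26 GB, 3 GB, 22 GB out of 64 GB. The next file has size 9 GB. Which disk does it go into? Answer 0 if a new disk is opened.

Next-Fit only looks at disk 4, which has 22 GB free.
9 GB fits there.

4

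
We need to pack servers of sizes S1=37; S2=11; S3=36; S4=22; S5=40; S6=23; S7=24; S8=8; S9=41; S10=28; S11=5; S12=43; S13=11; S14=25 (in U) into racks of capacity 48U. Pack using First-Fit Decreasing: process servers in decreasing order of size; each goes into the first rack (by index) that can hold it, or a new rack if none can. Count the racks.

Sorted descending: 43, 41, 40, 37, 36, 28, 25, 24, 23, 22, 11, 11, 8, 5.
rack 1: place 43U, 5U left
rack 2: place 41U, 7U left
rack 3: place 40U, 8U left
rack 4: place 37U, 11U left
rack 5: place 36U, 12U left
rack 6: place 28U, 20U left
rack 7: place 25U, 23U left
rack 8: place 24U, 24U left
rack 7: place 23U, 0U left
rack 8: place 22U, 2U left
rack 4: place 11U, 0U left
rack 5: place 11U, 1U left
rack 3: place 8U, 0U left
rack 1: place 5U, 0U left
Final racks: [43,5] [41] [40,8] [37,11] [36,11] [28] [25,23] [24,22].

8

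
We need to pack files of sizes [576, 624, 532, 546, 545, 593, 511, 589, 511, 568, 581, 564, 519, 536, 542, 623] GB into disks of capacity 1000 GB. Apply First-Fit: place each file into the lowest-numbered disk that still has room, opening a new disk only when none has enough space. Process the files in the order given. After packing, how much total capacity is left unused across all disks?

7040

Put 576 GB in disk 1; 424 GB remain.
Put 624 GB in disk 2; 376 GB remain.
Put 532 GB in disk 3; 468 GB remain.
Put 546 GB in disk 4; 454 GB remain.
Put 545 GB in disk 5; 455 GB remain.
Put 593 GB in disk 6; 407 GB remain.
Put 511 GB in disk 7; 489 GB remain.
Put 589 GB in disk 8; 411 GB remain.
Put 511 GB in disk 9; 489 GB remain.
Put 568 GB in disk 10; 432 GB remain.
Put 581 GB in disk 11; 419 GB remain.
Put 564 GB in disk 12; 436 GB remain.
Put 519 GB in disk 13; 481 GB remain.
Put 536 GB in disk 14; 464 GB remain.
Put 542 GB in disk 15; 458 GB remain.
Put 623 GB in disk 16; 377 GB remain.
16 disks × 1000 GB = 16000 GB; used 8960 GB; unused 7040 GB.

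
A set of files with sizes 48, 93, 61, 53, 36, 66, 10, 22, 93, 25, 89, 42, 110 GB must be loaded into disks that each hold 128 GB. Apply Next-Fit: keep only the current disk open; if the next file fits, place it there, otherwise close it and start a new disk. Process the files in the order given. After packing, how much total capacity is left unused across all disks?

276

Put 48 GB in disk 1; 80 GB remain.
Put 93 GB in disk 2; 35 GB remain.
Put 61 GB in disk 3; 67 GB remain.
Put 53 GB in disk 3; 14 GB remain.
Put 36 GB in disk 4; 92 GB remain.
Put 66 GB in disk 4; 26 GB remain.
Put 10 GB in disk 4; 16 GB remain.
Put 22 GB in disk 5; 106 GB remain.
Put 93 GB in disk 5; 13 GB remain.
Put 25 GB in disk 6; 103 GB remain.
Put 89 GB in disk 6; 14 GB remain.
Put 42 GB in disk 7; 86 GB remain.
Put 110 GB in disk 8; 18 GB remain.
8 disks × 128 GB = 1024 GB; used 748 GB; unused 276 GB.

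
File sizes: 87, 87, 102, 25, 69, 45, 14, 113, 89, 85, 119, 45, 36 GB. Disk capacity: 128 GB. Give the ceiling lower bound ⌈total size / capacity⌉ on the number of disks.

Total size = 87 + 87 + 102 + 25 + 69 + 45 + 14 + 113 + 89 + 85 + 119 + 45 + 36 = 916 GB.
⌈916 / 128⌉ = 8.

8 disks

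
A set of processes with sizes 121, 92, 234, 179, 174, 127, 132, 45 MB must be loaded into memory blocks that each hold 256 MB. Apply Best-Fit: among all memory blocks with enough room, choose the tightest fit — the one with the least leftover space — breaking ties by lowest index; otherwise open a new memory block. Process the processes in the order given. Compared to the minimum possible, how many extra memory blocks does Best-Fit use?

1

Best-Fit: [121,92] [234] [179,45] [174] [127] [132] → 6 memory blocks.
Total size 1104 MB; any packing needs at least ⌈1104/256⌉ = 5 memory blocks.
An optimal packing achieves that bound: [234] [179,45] [174] [132,121] [127,92] → 5 memory blocks.
Excess: 6 − 5 = 1.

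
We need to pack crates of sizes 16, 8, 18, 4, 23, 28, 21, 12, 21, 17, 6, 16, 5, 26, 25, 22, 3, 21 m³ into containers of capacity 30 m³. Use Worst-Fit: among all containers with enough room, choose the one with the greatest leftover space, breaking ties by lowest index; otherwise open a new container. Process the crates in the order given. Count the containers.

12

Put 16 m³ in container 1; 14 m³ remain.
Put 8 m³ in container 1; 6 m³ remain.
Put 18 m³ in container 2; 12 m³ remain.
Put 4 m³ in container 2; 8 m³ remain.
Put 23 m³ in container 3; 7 m³ remain.
Put 28 m³ in container 4; 2 m³ remain.
Put 21 m³ in container 5; 9 m³ remain.
Put 12 m³ in container 6; 18 m³ remain.
Put 21 m³ in container 7; 9 m³ remain.
Put 17 m³ in container 6; 1 m³ remain.
Put 6 m³ in container 5; 3 m³ remain.
Put 16 m³ in container 8; 14 m³ remain.
Put 5 m³ in container 8; 9 m³ remain.
Put 26 m³ in container 9; 4 m³ remain.
Put 25 m³ in container 10; 5 m³ remain.
Put 22 m³ in container 11; 8 m³ remain.
Put 3 m³ in container 7; 6 m³ remain.
Put 21 m³ in container 12; 9 m³ remain.
Final containers: [16,8] [18,4] [23] [28] [21,6] [12,17] [21,3] [16,5] [26] [25] [22] [21].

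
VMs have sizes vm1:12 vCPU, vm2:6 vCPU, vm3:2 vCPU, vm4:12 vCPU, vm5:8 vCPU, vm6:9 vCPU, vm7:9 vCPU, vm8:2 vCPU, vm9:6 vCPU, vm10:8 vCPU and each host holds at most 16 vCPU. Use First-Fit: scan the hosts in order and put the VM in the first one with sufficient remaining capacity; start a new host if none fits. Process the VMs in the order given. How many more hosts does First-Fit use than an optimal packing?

1

First-Fit: [12,2,2] [6,8] [12] [9,6] [9] [8] → 6 hosts.
Total size 74 vCPU; any packing needs at least ⌈74/16⌉ = 5 hosts.
An optimal packing achieves that bound: [12,2,2] [12] [9,6] [9,6] [8,8] → 5 hosts.
Excess: 6 − 5 = 1.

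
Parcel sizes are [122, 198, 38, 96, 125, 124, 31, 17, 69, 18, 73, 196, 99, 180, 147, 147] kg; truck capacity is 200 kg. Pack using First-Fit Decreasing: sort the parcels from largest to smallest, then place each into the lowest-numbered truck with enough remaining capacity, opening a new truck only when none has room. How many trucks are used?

Sorted descending: 198, 196, 180, 147, 147, 125, 124, 122, 99, 96, 73, 69, 38, 31, 18, 17.
truck 1: place 198 kg, 2 kg left
truck 2: place 196 kg, 4 kg left
truck 3: place 180 kg, 20 kg left
truck 4: place 147 kg, 53 kg left
truck 5: place 147 kg, 53 kg left
truck 6: place 125 kg, 75 kg left
truck 7: place 124 kg, 76 kg left
truck 8: place 122 kg, 78 kg left
truck 9: place 99 kg, 101 kg left
truck 9: place 96 kg, 5 kg left
truck 6: place 73 kg, 2 kg left
truck 7: place 69 kg, 7 kg left
truck 4: place 38 kg, 15 kg left
truck 5: place 31 kg, 22 kg left
truck 3: place 18 kg, 2 kg left
truck 5: place 17 kg, 5 kg left

9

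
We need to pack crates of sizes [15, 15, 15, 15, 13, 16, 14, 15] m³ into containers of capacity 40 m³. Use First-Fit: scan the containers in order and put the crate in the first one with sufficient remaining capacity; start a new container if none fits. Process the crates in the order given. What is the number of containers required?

Put 15 m³ in container 1; 25 m³ remain.
Put 15 m³ in container 1; 10 m³ remain.
Put 15 m³ in container 2; 25 m³ remain.
Put 15 m³ in container 2; 10 m³ remain.
Put 13 m³ in container 3; 27 m³ remain.
Put 16 m³ in container 3; 11 m³ remain.
Put 14 m³ in container 4; 26 m³ remain.
Put 15 m³ in container 4; 11 m³ remain.

4 containers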